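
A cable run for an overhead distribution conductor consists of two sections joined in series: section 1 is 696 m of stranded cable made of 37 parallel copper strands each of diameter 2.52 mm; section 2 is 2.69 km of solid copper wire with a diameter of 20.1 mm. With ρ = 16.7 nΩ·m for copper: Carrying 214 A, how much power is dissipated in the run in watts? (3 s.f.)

ρ = 16.7 nΩ·m = 1.67×10^-8 Ω·m
Section 1: A_strand = π(1.2600e-03)² = 4.988e-06 m²; R₁ = ρL/(N·A_s) = (1.67×10^-8)(696)/(37×4.988e-06) = 0.06298 Ω
Section 2: A = π(d/2)² = π(1.0050e-02 m)² = 3.173e-04 m²
R₂ = (1.67×10^-8)(2690)/(3.173e-04) = 0.1416 Ω
R = R₁ + R₂ = 0.2046 Ω
P = I²R = (214)² × 0.2046 = 9370 W

9370 W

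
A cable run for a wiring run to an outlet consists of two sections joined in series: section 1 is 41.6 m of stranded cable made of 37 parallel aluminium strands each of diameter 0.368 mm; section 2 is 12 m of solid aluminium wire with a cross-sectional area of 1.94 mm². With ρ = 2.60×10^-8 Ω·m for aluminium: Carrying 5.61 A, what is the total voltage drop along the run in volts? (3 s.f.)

2.44 V

Section 1: A_strand = π(1.8400e-04)² = 1.064e-07 m²; R₁ = ρL/(N·A_s) = (2.60×10^-8)(41.6)/(37×1.064e-07) = 0.2748 Ω
Section 2: A = 1.94 mm² = 1.940e-06 m²
R₂ = (2.60×10^-8)(12)/(1.940e-06) = 0.1608 Ω
R = R₁ + R₂ = 0.4357 Ω
V = IR = 5.61 × 0.4357 = 2.44 V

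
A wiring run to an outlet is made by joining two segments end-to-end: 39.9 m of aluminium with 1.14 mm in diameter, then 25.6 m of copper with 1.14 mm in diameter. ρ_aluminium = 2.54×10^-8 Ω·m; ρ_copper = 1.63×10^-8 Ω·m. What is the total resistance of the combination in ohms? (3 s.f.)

Segment 1: A = π(d/2)² = π(5.7000e-04 m)² = 1.021e-06 m²
R₁ = ρL/A = (2.54×10^-8)(39.9)/(1.021e-06) = 0.9929 Ω
R₂ = (1.63×10^-8)(25.6)/(1.021e-06) = 0.4088 Ω
R = R₁ + R₂ = 1.40 Ω

1.40 Ω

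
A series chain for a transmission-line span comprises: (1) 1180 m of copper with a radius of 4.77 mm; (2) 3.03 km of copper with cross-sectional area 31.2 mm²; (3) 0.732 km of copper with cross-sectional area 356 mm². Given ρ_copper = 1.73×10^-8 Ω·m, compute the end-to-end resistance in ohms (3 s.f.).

Seg 1: A = πr² = π(4.7700e-03 m)² = 7.148e-05 m²
R_1 = (1.73×10^-8)(1180)/(7.148e-05) = 0.2856 Ω
Seg 2: A = 31.2 mm² = 3.120e-05 m²
R_2 = (1.73×10^-8)(3030)/(3.120e-05) = 1.68 Ω
Seg 3: A = 356 mm² = 3.560e-04 m²
R_3 = (1.73×10^-8)(732)/(3.560e-04) = 0.03557 Ω
R_total = R_1 + R_2 + R_3 = 2.00 Ω

2.00 Ω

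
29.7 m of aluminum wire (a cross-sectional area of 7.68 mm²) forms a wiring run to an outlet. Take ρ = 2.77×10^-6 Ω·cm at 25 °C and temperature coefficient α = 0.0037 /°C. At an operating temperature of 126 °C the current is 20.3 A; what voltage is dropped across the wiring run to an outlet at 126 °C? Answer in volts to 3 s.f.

2.99 V

ρ = 2.77×10^-6 Ω·cm = 2.77×10^-8 Ω·m
A = 7.68 mm² = 7.680e-06 m²
R₍25₎ = ρL/A = (2.77×10^-8)(29.7)/(7.680e-06) = 0.1071 Ω
R₍126₎ = R₍25₎(1 + αΔT) = 0.1071 × (1 + 0.0037×101) = 0.1472 Ω
V = IR = 20.3 × 0.1472 = 2.99 V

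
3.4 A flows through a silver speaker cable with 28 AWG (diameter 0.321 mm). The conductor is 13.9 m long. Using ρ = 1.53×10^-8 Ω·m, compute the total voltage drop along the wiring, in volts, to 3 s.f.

8.93 V

A = π(0.321/2 mm)² = π(1.6050e-04 m)² = 8.093e-08 m²
R = ρL/A = (1.53×10^-8)(13.9)/(8.093e-08) = 2.628 Ω
V = IR = 3.4 × 2.628 = 8.93 V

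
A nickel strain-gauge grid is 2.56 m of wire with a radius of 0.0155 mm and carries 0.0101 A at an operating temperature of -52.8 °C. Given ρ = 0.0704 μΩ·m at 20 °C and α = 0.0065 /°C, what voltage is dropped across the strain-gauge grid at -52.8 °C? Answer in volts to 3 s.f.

ρ = 0.0704 μΩ·m = 7.04×10^-8 Ω·m
A = πr² = π(1.5500e-05 m)² = 7.548e-10 m²
R₍20₎ = ρL/A = (7.04×10^-8)(2.56)/(7.548e-10) = 238.8 Ω
R₍-52.8₎ = R₍20₎(1 + αΔT) = 238.8 × (1 + 0.0065×-72.8) = 125.8 Ω
V = IR = 0.0101 × 125.8 = 1.27 V

1.27 V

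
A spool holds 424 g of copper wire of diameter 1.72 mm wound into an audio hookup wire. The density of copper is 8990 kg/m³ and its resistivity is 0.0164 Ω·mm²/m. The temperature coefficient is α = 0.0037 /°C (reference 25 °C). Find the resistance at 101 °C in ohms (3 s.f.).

ρ = 0.0164 Ω·mm²/m = 1.64×10^-8 Ω·m
A = π(d/2)² = π(8.6000e-04 m)² = 2.3235e-06 m²
L = m/(density·A) = 0.424/(8990×2.3235e-06) = 20.3 m
R = ρL/A = (1.64×10^-8)(20.3)/(2.3235e-06) = 0.1433 Ω
R(101 °C) = 0.1433 × (1 + 0.0037×76) = 0.184 Ω

0.184 Ω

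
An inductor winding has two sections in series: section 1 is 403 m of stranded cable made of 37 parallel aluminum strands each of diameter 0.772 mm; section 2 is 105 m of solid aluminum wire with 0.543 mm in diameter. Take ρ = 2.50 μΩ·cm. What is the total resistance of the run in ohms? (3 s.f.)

ρ = 2.50 μΩ·cm = 2.50×10^-8 Ω·m
Section 1: A_strand = π(3.8600e-04)² = 4.681e-07 m²; R₁ = ρL/(N·A_s) = (2.50×10^-8)(403)/(37×4.681e-07) = 0.5817 Ω
Section 2: A = π(d/2)² = π(2.7150e-04 m)² = 2.316e-07 m²
R₂ = (2.50×10^-8)(105)/(2.316e-07) = 11.34 Ω
R = R₁ + R₂ = 11.9 Ω

11.9 Ω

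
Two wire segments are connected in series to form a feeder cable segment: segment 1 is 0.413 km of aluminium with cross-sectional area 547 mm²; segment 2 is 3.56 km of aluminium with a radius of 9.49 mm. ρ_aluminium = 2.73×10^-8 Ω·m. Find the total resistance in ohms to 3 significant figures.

Segment 1: A = 547 mm² = 5.470e-04 m²
R₁ = ρL/A = (2.73×10^-8)(413)/(5.470e-04) = 0.02061 Ω
Segment 2: A = πr² = π(9.4900e-03 m)² = 2.829e-04 m²
R₂ = (2.73×10^-8)(3560)/(2.829e-04) = 0.3435 Ω
R = R₁ + R₂ = 0.364 Ω

0.364 Ω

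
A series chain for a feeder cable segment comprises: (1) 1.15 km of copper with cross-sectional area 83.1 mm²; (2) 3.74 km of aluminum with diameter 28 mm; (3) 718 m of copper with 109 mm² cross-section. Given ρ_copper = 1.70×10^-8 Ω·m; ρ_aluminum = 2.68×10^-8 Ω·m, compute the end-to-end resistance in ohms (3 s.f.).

Seg 1: A = 83.1 mm² = 8.310e-05 m²
R_1 = (1.70×10^-8)(1150)/(8.310e-05) = 0.2353 Ω
Seg 2: A = π(d/2)² = π(1.4000e-02 m)² = 6.158e-04 m²
R_2 = (2.68×10^-8)(3740)/(6.158e-04) = 0.1628 Ω
Seg 3: A = 109 mm² = 1.090e-04 m²
R_3 = (1.70×10^-8)(718)/(1.090e-04) = 0.112 Ω
R_total = R_1 + R_2 + R_3 = 0.510 Ω

0.510 Ω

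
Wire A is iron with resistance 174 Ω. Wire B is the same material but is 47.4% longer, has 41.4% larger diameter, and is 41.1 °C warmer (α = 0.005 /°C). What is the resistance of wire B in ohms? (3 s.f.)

155 Ω

R ∝ ρL/d² with ρ ∝ (1+αΔT), so R_B/R_A = (1 + 47.4/100) × (1 + 41.4/100)⁻² × (1 + 0.005×41.1)
= 1.474 × 0.5001 × 1.206 = 0.8887
R_B = 0.8887 × 174 = 155 Ω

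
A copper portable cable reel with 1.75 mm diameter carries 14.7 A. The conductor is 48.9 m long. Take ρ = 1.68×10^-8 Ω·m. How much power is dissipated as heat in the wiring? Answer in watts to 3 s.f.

A = π(d/2)² = π(8.7500e-04 m)² = 2.405e-06 m²
R = ρL/A = (1.68×10^-8)(48.9)/(2.405e-06) = 0.3415 Ω
P = I²R = (14.7)² × 0.3415 = 73.8 W

73.8 W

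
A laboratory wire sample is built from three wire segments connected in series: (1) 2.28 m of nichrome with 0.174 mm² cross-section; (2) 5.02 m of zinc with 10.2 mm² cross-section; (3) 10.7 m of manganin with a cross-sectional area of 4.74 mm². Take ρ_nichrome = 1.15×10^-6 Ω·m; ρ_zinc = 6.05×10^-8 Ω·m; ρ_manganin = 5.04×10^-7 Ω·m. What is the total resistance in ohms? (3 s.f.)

16.2 Ω

Seg 1: A = 0.174 mm² = 1.740e-07 m²
R_1 = (1.15×10^-6)(2.28)/(1.740e-07) = 15.07 Ω
Seg 2: A = 10.2 mm² = 1.020e-05 m²
R_2 = (6.05×10^-8)(5.02)/(1.020e-05) = 0.02978 Ω
Seg 3: A = 4.74 mm² = 4.740e-06 m²
R_3 = (5.04×10^-7)(10.7)/(4.740e-06) = 1.138 Ω
R_total = R_1 + R_2 + R_3 = 16.2 Ω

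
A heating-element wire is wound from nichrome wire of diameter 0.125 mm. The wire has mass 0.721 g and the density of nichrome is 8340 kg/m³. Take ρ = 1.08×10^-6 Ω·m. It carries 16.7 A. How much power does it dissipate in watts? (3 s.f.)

1.73×10^5 W

A = π(d/2)² = π(6.2500e-05 m)² = 1.2272e-08 m²
L = m/(density·A) = 7.210×10^-4/(8340×1.2272e-08) = 7.045 m
R = ρL/A = (1.08×10^-6)(7.045)/(1.2272e-08) = 620 Ω
P = I²R = (16.7)² × 620 = 1.73×10^5 W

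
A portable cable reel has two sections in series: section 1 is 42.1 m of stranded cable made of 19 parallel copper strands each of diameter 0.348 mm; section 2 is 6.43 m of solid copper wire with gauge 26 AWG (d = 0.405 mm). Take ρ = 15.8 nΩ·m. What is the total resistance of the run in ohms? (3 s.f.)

1.16 Ω

ρ = 15.8 nΩ·m = 1.58×10^-8 Ω·m
Section 1: A_strand = π(1.7400e-04)² = 9.511e-08 m²; R₁ = ρL/(N·A_s) = (1.58×10^-8)(42.1)/(19×9.511e-08) = 0.3681 Ω
Section 2: A = π(0.405/2 mm)² = π(2.0250e-04 m)² = 1.288e-07 m²
R₂ = (1.58×10^-8)(6.43)/(1.288e-07) = 0.7886 Ω
R = R₁ + R₂ = 1.16 Ω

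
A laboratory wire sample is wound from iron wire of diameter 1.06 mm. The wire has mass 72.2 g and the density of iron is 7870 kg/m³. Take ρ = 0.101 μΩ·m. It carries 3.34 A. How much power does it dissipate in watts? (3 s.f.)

13.3 W

ρ = 0.101 μΩ·m = 1.01×10^-7 Ω·m
A = π(d/2)² = π(5.3000e-04 m)² = 8.8247e-07 m²
L = m/(density·A) = 0.0722/(7870×8.8247e-07) = 10.4 m
R = ρL/A = (1.01×10^-7)(10.4)/(8.8247e-07) = 1.19 Ω
P = I²R = (3.34)² × 1.19 = 13.3 W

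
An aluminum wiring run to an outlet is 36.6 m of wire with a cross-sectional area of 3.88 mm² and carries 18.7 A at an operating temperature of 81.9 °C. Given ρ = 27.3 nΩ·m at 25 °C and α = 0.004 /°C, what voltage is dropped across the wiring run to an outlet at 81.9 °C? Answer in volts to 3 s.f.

ρ = 27.3 nΩ·m = 2.73×10^-8 Ω·m
A = 3.88 mm² = 3.880e-06 m²
R₍25₎ = ρL/A = (2.73×10^-8)(36.6)/(3.880e-06) = 0.2575 Ω
R₍81.9₎ = R₍25₎(1 + αΔT) = 0.2575 × (1 + 0.004×56.9) = 0.3161 Ω
V = IR = 18.7 × 0.3161 = 5.91 V

5.91 V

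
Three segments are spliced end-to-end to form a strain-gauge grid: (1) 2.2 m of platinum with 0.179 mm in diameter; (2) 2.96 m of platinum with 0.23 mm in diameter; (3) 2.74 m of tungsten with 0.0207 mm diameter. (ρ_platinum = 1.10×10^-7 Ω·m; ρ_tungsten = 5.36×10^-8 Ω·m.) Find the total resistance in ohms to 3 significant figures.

Seg 1: A = π(d/2)² = π(8.9500e-05 m)² = 2.516e-08 m²
R_1 = (1.10×10^-7)(2.2)/(2.516e-08) = 9.617 Ω
Seg 2: A = π(d/2)² = π(1.1500e-04 m)² = 4.155e-08 m²
R_2 = (1.10×10^-7)(2.96)/(4.155e-08) = 7.837 Ω
Seg 3: A = π(d/2)² = π(1.0350e-05 m)² = 3.365e-10 m²
R_3 = (5.36×10^-8)(2.74)/(3.365e-10) = 436.4 Ω
R_total = R_1 + R_2 + R_3 = 454 Ω

454 Ω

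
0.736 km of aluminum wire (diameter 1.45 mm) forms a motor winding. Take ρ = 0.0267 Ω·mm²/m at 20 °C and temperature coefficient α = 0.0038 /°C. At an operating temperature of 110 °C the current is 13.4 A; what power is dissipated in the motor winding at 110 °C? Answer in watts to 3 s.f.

ρ = 0.0267 Ω·mm²/m = 2.67×10^-8 Ω·m
A = π(d/2)² = π(7.2500e-04 m)² = 1.651e-06 m²
R₍20₎ = ρL/A = (2.67×10^-8)(736)/(1.651e-06) = 11.9 Ω
R₍110₎ = R₍20₎(1 + αΔT) = 11.9 × (1 + 0.0038×90) = 15.97 Ω
P = I²R = (13.4)² × 15.97 = 2870 W

2870 W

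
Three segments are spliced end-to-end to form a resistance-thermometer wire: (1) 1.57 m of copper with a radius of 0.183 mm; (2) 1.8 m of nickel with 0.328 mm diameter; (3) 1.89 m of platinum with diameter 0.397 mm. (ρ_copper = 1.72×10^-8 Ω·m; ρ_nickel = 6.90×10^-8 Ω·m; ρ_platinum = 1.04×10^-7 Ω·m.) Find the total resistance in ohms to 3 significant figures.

3.31 Ω

Seg 1: A = πr² = π(1.8300e-04 m)² = 1.052e-07 m²
R_1 = (1.72×10^-8)(1.57)/(1.052e-07) = 0.2567 Ω
Seg 2: A = π(d/2)² = π(1.6400e-04 m)² = 8.450e-08 m²
R_2 = (6.90×10^-8)(1.8)/(8.450e-08) = 1.47 Ω
Seg 3: A = π(d/2)² = π(1.9850e-04 m)² = 1.238e-07 m²
R_3 = (1.04×10^-7)(1.89)/(1.238e-07) = 1.588 Ω
R_total = R_1 + R_2 + R_3 = 3.31 Ω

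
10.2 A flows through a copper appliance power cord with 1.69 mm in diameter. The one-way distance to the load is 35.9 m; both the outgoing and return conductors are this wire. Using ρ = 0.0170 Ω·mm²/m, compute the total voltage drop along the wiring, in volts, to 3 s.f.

ρ = 0.0170 Ω·mm²/m = 1.70×10^-8 Ω·m
A = π(d/2)² = π(8.4500e-04 m)² = 2.243e-06 m²
Total conductor length (both ways) L = 2 × 35.9 = 71.8 m
R = ρL/A = (1.70×10^-8)(71.8)/(2.243e-06) = 0.5441 Ω
V = IR = 10.2 × 0.5441 = 5.55 V

5.55 V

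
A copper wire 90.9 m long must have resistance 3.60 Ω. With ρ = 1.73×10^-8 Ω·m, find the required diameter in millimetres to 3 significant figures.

0.746 mm

A = ρL/R = (1.73×10^-8)(90.9)/(3.6) = 4.368e-07 m²
d = 2√(A/π) = 7.458e-04 m = 0.746 mm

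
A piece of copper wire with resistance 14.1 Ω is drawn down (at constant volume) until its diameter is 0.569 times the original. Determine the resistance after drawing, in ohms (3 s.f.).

135 Ω

Volume constant ⇒ L' = L/r² with r = 0.569. R' = ρL'/A' = ρ(L/r²)/(πr²d₀²/4) = R/r⁴.
R' = 9.54 × 14.1 = 135 Ω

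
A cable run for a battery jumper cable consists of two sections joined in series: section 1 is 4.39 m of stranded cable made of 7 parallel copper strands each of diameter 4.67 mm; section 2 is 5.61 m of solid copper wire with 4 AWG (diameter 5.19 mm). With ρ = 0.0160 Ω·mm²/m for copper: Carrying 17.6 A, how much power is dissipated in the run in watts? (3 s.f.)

1.50 W

ρ = 0.0160 Ω·mm²/m = 1.60×10^-8 Ω·m
Section 1: A_strand = π(2.3350e-03)² = 1.713e-05 m²; R₁ = ρL/(N·A_s) = (1.60×10^-8)(4.39)/(7×1.713e-05) = 5.858×10^-4 Ω
Section 2: A = π(5.19/2 mm)² = π(2.5950e-03 m)² = 2.116e-05 m²
R₂ = (1.60×10^-8)(5.61)/(2.116e-05) = 0.004243 Ω
R = R₁ + R₂ = 0.004829 Ω
P = I²R = (17.6)² × 0.004829 = 1.50 W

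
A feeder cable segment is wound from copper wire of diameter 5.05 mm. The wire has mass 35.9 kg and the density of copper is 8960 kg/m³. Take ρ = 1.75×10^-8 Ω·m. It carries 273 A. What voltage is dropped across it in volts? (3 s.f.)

47.7 V

A = π(d/2)² = π(2.5250e-03 m)² = 2.0030e-05 m²
L = m/(density·A) = 35.9/(8960×2.0030e-05) = 200 m
R = ρL/A = (1.75×10^-8)(200)/(2.0030e-05) = 0.1748 Ω
V = IR = 273 × 0.1748 = 47.7 V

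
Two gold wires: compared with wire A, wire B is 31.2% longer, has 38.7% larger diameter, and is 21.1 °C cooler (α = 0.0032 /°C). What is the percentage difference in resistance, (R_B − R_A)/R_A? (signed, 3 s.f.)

-36.4%

R ∝ ρL/d² with ρ ∝ (1+αΔT), so R_B/R_A = (1 + 31.2/100) × (1 + 38.7/100)⁻² × (1 − 0.0032×21.1)
= 1.312 × 0.5198 × 0.9325 = 0.636
(R_B − R_A)/R_A = 0.636 − 1 = -36.4%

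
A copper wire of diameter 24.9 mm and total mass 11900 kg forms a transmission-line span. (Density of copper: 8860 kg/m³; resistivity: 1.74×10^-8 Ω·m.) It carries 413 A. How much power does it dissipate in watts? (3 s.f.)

A = π(d/2)² = π(1.2450e-02 m)² = 4.8695e-04 m²
L = m/(density·A) = 11900/(8860×4.8695e-04) = 2758 m
R = ρL/A = (1.74×10^-8)(2758)/(4.8695e-04) = 0.09856 Ω
P = I²R = (413)² × 0.09856 = 16800 W

16800 W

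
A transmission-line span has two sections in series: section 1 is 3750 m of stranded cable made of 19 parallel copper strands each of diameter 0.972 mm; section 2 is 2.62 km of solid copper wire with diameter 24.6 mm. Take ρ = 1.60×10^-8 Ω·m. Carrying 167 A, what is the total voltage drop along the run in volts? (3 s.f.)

Section 1: A_strand = π(4.8600e-04)² = 7.420e-07 m²; R₁ = ρL/(N·A_s) = (1.60×10^-8)(3750)/(19×7.420e-07) = 4.256 Ω
Section 2: A = π(d/2)² = π(1.2300e-02 m)² = 4.753e-04 m²
R₂ = (1.60×10^-8)(2620)/(4.753e-04) = 0.0882 Ω
R = R₁ + R₂ = 4.344 Ω
V = IR = 167 × 4.344 = 725 V

725 V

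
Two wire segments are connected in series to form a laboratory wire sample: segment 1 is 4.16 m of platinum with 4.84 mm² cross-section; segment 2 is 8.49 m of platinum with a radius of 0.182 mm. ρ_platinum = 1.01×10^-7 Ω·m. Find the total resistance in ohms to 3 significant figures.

Segment 1: A = 4.84 mm² = 4.840e-06 m²
R₁ = ρL/A = (1.01×10^-7)(4.16)/(4.840e-06) = 0.08681 Ω
Segment 2: A = πr² = π(1.8200e-04 m)² = 1.041e-07 m²
R₂ = (1.01×10^-7)(8.49)/(1.041e-07) = 8.24 Ω
R = R₁ + R₂ = 8.33 Ω

8.33 Ω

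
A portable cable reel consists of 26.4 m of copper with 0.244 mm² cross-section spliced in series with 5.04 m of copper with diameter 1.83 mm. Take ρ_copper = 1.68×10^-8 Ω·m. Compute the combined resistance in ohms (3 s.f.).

Segment 1: A = 0.244 mm² = 2.440e-07 m²
R₁ = ρL/A = (1.68×10^-8)(26.4)/(2.440e-07) = 1.818 Ω
Segment 2: A = π(d/2)² = π(9.1500e-04 m)² = 2.630e-06 m²
R₂ = (1.68×10^-8)(5.04)/(2.630e-06) = 0.03219 Ω
R = R₁ + R₂ = 1.85 Ω

1.85 Ω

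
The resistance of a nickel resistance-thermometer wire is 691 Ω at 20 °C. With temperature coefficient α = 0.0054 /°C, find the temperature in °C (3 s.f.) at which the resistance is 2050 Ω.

384 °C

R = R₀(1 + α(T − T₀)) ⇒ T = T₀ + (R/R₀ − 1)/α
T = 20 + (2050/691 − 1)/0.0054 = 20 + (1.967)/0.0054 = 384 °C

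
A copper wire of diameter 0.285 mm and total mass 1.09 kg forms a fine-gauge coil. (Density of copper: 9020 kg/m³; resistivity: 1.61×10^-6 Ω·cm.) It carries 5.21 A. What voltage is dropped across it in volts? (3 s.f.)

ρ = 1.61×10^-6 Ω·cm = 1.61×10^-8 Ω·m
A = π(d/2)² = π(1.4250e-04 m)² = 6.3794e-08 m²
L = m/(density·A) = 1.09/(9020×6.3794e-08) = 1894 m
R = ρL/A = (1.61×10^-8)(1894)/(6.3794e-08) = 478.1 Ω
V = IR = 5.21 × 478.1 = 2490 V

2490 V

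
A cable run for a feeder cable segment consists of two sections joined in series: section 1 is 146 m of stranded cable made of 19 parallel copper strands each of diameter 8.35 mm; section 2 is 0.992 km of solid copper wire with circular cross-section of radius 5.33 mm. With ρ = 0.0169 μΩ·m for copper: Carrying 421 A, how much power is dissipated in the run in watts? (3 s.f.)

ρ = 0.0169 μΩ·m = 1.69×10^-8 Ω·m
Section 1: A_strand = π(4.1750e-03)² = 5.476e-05 m²; R₁ = ρL/(N·A_s) = (1.69×10^-8)(146)/(19×5.476e-05) = 0.002371 Ω
Section 2: A = πr² = π(5.3300e-03 m)² = 8.925e-05 m²
R₂ = (1.69×10^-8)(992)/(8.925e-05) = 0.1878 Ω
R = R₁ + R₂ = 0.1902 Ω
P = I²R = (421)² × 0.1902 = 33700 W

33700 W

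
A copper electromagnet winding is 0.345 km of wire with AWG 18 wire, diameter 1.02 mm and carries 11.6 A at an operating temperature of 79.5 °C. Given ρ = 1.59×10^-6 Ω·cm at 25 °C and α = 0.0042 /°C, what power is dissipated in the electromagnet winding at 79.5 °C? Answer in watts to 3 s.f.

1110 W

ρ = 1.59×10^-6 Ω·cm = 1.59×10^-8 Ω·m
A = π(1.02/2 mm)² = π(5.1000e-04 m)² = 8.171e-07 m²
R₍25₎ = ρL/A = (1.59×10^-8)(345)/(8.171e-07) = 6.713 Ω
R₍79.5₎ = R₍25₎(1 + αΔT) = 6.713 × (1 + 0.0042×54.5) = 8.25 Ω
P = I²R = (11.6)² × 8.25 = 1110 W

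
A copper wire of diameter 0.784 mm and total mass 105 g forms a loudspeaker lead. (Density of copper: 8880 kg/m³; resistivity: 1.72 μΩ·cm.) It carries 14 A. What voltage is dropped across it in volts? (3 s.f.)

12.2 V

ρ = 1.72 μΩ·cm = 1.72×10^-8 Ω·m
A = π(d/2)² = π(3.9200e-04 m)² = 4.8275e-07 m²
L = m/(density·A) = 0.105/(8880×4.8275e-07) = 24.49 m
R = ρL/A = (1.72×10^-8)(24.49)/(4.8275e-07) = 0.8727 Ω
V = IR = 14 × 0.8727 = 12.2 V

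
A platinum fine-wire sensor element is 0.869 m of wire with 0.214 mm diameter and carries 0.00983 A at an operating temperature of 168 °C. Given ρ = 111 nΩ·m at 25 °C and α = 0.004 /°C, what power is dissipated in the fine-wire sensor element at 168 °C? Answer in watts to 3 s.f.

ρ = 111 nΩ·m = 1.11×10^-7 Ω·m
A = π(d/2)² = π(1.0700e-04 m)² = 3.597e-08 m²
R₍25₎ = ρL/A = (1.11×10^-7)(0.869)/(3.597e-08) = 2.682 Ω
R₍168₎ = R₍25₎(1 + αΔT) = 2.682 × (1 + 0.004×143) = 4.216 Ω
P = I²R = (0.00983)² × 4.216 = 4.07×10^-4 W

4.07×10^-4 W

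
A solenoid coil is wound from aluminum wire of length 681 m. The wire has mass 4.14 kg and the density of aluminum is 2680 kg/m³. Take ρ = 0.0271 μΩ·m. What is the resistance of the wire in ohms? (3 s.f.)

ρ = 0.0271 μΩ·m = 2.71×10^-8 Ω·m
A = m/(density·L) = 4.14/(2680×681) = 2.2684e-06 m²
R = ρL/A = (2.71×10^-8)(681)/(2.2684e-06) = 8.14 Ω

8.14 Ω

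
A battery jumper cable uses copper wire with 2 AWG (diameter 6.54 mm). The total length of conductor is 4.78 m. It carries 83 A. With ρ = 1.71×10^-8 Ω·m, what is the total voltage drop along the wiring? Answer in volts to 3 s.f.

A = π(6.54/2 mm)² = π(3.2700e-03 m)² = 3.359e-05 m²
R = ρL/A = (1.71×10^-8)(4.78)/(3.359e-05) = 0.002433 Ω
V = IR = 83 × 0.002433 = 0.202 V

0.202 V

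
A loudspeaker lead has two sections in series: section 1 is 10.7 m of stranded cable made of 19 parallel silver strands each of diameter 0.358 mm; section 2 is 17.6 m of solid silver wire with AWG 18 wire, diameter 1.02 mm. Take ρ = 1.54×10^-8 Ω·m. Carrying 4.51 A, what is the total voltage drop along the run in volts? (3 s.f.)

Section 1: A_strand = π(1.7900e-04)² = 1.007e-07 m²; R₁ = ρL/(N·A_s) = (1.54×10^-8)(10.7)/(19×1.007e-07) = 0.08616 Ω
Section 2: A = π(1.02/2 mm)² = π(5.1000e-04 m)² = 8.171e-07 m²
R₂ = (1.54×10^-8)(17.6)/(8.171e-07) = 0.3317 Ω
R = R₁ + R₂ = 0.4179 Ω
V = IR = 4.51 × 0.4179 = 1.88 V

1.88 V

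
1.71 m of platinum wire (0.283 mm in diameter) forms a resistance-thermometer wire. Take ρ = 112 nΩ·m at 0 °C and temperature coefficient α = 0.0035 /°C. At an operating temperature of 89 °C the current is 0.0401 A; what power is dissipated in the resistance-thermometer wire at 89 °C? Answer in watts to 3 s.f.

ρ = 112 nΩ·m = 1.12×10^-7 Ω·m
A = π(d/2)² = π(1.4150e-04 m)² = 6.290e-08 m²
R₍0₎ = ρL/A = (1.12×10^-7)(1.71)/(6.290e-08) = 3.045 Ω
R₍89₎ = R₍0₎(1 + αΔT) = 3.045 × (1 + 0.0035×89) = 3.993 Ω
P = I²R = (0.0401)² × 3.993 = 0.00642 W

0.00642 W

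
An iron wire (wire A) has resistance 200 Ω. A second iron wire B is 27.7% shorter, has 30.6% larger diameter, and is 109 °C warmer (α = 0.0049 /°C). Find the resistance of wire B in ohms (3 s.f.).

R ∝ ρL/d² with ρ ∝ (1+αΔT), so R_B/R_A = (1 − 27.7/100) × (1 + 30.6/100)⁻² × (1 + 0.0049×109)
= 0.723 × 0.5863 × 1.534 = 0.6503
R_B = 0.6503 × 200 = 130 Ω

130 Ω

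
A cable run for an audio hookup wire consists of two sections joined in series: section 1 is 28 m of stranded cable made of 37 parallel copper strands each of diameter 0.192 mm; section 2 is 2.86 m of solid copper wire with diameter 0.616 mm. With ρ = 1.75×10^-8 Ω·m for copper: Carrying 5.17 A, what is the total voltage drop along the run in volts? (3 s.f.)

3.23 V

Section 1: A_strand = π(9.6000e-05)² = 2.895e-08 m²; R₁ = ρL/(N·A_s) = (1.75×10^-8)(28)/(37×2.895e-08) = 0.4574 Ω
Section 2: A = π(d/2)² = π(3.0800e-04 m)² = 2.980e-07 m²
R₂ = (1.75×10^-8)(2.86)/(2.980e-07) = 0.1679 Ω
R = R₁ + R₂ = 0.6253 Ω
V = IR = 5.17 × 0.6253 = 3.23 V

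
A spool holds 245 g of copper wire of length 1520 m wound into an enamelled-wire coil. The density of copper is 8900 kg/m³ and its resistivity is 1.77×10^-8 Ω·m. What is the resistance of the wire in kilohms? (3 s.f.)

A = m/(density·L) = 0.245/(8900×1520) = 1.8111e-08 m²
R = ρL/A = (1.77×10^-8)(1520)/(1.8111e-08) = 1.49 kΩ

1.49 kΩ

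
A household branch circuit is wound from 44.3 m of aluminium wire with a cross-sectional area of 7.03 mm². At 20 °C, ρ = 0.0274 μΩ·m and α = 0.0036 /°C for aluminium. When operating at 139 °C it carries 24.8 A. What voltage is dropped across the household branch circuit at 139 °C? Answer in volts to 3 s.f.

6.12 V

ρ = 0.0274 μΩ·m = 2.74×10^-8 Ω·m
A = 7.03 mm² = 7.030e-06 m²
R₍20₎ = ρL/A = (2.74×10^-8)(44.3)/(7.030e-06) = 0.1727 Ω
R₍139₎ = R₍20₎(1 + αΔT) = 0.1727 × (1 + 0.0036×119) = 0.2466 Ω
V = IR = 24.8 × 0.2466 = 6.12 V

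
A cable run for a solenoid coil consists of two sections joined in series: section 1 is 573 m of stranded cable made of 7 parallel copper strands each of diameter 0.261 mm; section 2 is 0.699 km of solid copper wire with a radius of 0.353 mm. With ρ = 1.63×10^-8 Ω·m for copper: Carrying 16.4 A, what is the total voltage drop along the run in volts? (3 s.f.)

Section 1: A_strand = π(1.3050e-04)² = 5.350e-08 m²; R₁ = ρL/(N·A_s) = (1.63×10^-8)(573)/(7×5.350e-08) = 24.94 Ω
Section 2: A = πr² = π(3.5300e-04 m)² = 3.915e-07 m²
R₂ = (1.63×10^-8)(699)/(3.915e-07) = 29.1 Ω
R = R₁ + R₂ = 54.04 Ω
V = IR = 16.4 × 54.04 = 886 V

886 V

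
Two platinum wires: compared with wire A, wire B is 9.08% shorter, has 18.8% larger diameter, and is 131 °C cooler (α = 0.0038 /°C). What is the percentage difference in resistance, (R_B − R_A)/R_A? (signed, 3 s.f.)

R ∝ ρL/d² with ρ ∝ (1+αΔT), so R_B/R_A = (1 − 9.08/100) × (1 + 18.8/100)⁻² × (1 − 0.0038×131)
= 0.9092 × 0.7085 × 0.5022 = 0.3235
(R_B − R_A)/R_A = 0.3235 − 1 = -67.6%

-67.6%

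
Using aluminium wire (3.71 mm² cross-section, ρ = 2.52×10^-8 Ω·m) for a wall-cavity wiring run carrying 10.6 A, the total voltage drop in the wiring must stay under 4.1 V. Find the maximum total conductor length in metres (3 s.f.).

56.9 m

A = 3.71 mm² = 3.710e-06 m²
L_max = V_max·A/(1·ρI) = (4.1)(3.710e-06)/(2.52×10^-8×10.6) = 56.9 m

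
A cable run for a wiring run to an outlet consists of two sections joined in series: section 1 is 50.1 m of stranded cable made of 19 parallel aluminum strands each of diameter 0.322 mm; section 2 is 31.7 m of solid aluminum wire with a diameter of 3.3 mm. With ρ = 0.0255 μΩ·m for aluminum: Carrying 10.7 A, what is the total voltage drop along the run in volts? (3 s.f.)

ρ = 0.0255 μΩ·m = 2.55×10^-8 Ω·m
Section 1: A_strand = π(1.6100e-04)² = 8.143e-08 m²; R₁ = ρL/(N·A_s) = (2.55×10^-8)(50.1)/(19×8.143e-08) = 0.8257 Ω
Section 2: A = π(d/2)² = π(1.6500e-03 m)² = 8.553e-06 m²
R₂ = (2.55×10^-8)(31.7)/(8.553e-06) = 0.09451 Ω
R = R₁ + R₂ = 0.9202 Ω
V = IR = 10.7 × 0.9202 = 9.85 V

9.85 V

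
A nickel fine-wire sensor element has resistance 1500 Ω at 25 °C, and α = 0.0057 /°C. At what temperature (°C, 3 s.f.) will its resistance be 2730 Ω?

169 °C

R = R₀(1 + α(T − T₀)) ⇒ T = T₀ + (R/R₀ − 1)/α
T = 25 + (2730/1500 − 1)/0.0057 = 25 + (0.82)/0.0057 = 169 °C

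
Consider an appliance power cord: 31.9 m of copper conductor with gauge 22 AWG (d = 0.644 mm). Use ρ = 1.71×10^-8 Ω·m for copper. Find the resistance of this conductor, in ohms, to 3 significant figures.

1.67 Ω

A = π(0.644/2 mm)² = π(3.2200e-04 m)² = 3.257e-07 m²
R = ρL/A = (1.71×10^-8)(31.9 m)/(3.257e-07 m²) = 1.67 Ω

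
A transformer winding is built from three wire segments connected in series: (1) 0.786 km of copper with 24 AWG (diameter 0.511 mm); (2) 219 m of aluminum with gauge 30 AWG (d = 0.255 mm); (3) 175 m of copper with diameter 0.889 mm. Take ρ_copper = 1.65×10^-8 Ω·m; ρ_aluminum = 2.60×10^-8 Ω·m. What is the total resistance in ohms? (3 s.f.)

179 Ω

Seg 1: A = π(0.511/2 mm)² = π(2.5550e-04 m)² = 2.051e-07 m²
R_1 = (1.65×10^-8)(786)/(2.051e-07) = 63.24 Ω
Seg 2: A = π(0.255/2 mm)² = π(1.2750e-04 m)² = 5.107e-08 m²
R_2 = (2.60×10^-8)(219)/(5.107e-08) = 111.5 Ω
Seg 3: A = π(d/2)² = π(4.4450e-04 m)² = 6.207e-07 m²
R_3 = (1.65×10^-8)(175)/(6.207e-07) = 4.652 Ω
R_total = R_1 + R_2 + R_3 = 179 Ω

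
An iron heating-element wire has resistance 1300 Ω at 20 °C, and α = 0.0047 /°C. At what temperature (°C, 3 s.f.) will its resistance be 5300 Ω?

R = R₀(1 + α(T − T₀)) ⇒ T = T₀ + (R/R₀ − 1)/α
T = 20 + (5300/1300 − 1)/0.0047 = 20 + (3.077)/0.0047 = 675 °C

675 °C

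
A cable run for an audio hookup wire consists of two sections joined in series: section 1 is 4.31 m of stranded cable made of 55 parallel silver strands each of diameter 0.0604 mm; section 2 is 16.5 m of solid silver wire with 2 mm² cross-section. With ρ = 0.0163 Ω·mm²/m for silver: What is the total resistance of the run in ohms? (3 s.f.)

0.580 Ω

ρ = 0.0163 Ω·mm²/m = 1.63×10^-8 Ω·m
Section 1: A_strand = π(3.0200e-05)² = 2.865e-09 m²; R₁ = ρL/(N·A_s) = (1.63×10^-8)(4.31)/(55×2.865e-09) = 0.4458 Ω
Section 2: A = 2 mm² = 2.000e-06 m²
R₂ = (1.63×10^-8)(16.5)/(2.000e-06) = 0.1345 Ω
R = R₁ + R₂ = 0.580 Ω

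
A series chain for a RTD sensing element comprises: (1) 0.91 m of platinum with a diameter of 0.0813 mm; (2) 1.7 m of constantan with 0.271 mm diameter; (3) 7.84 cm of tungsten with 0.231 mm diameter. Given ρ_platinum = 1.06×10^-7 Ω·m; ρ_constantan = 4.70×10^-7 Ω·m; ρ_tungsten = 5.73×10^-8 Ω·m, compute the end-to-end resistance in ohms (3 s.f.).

32.5 Ω

Seg 1: A = π(d/2)² = π(4.0650e-05 m)² = 5.191e-09 m²
R_1 = (1.06×10^-7)(0.91)/(5.191e-09) = 18.58 Ω
Seg 2: A = π(d/2)² = π(1.3550e-04 m)² = 5.768e-08 m²
R_2 = (4.70×10^-7)(1.7)/(5.768e-08) = 13.85 Ω
Seg 3: A = π(d/2)² = π(1.1550e-04 m)² = 4.191e-08 m²
R_3 = (5.73×10^-8)(0.0784)/(4.191e-08) = 0.1072 Ω
R_total = R_1 + R_2 + R_3 = 32.5 Ω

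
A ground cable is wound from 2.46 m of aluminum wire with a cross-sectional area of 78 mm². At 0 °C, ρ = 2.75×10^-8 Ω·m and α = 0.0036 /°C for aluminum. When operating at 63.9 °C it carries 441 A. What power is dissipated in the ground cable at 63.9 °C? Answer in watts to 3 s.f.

207 W

A = 78 mm² = 7.800e-05 m²
R₍0₎ = ρL/A = (2.75×10^-8)(2.46)/(7.800e-05) = 8.673×10^-4 Ω
R₍63.9₎ = R₍0₎(1 + αΔT) = 8.673×10^-4 × (1 + 0.0036×63.9) = 0.001067 Ω
P = I²R = (441)² × 0.001067 = 207 W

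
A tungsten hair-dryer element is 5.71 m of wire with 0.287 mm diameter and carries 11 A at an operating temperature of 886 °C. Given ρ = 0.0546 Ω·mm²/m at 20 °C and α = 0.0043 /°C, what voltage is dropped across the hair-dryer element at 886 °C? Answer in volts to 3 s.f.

ρ = 0.0546 Ω·mm²/m = 5.46×10^-8 Ω·m
A = π(d/2)² = π(1.4350e-04 m)² = 6.469e-08 m²
R₍20₎ = ρL/A = (5.46×10^-8)(5.71)/(6.469e-08) = 4.819 Ω
R₍886₎ = R₍20₎(1 + αΔT) = 4.819 × (1 + 0.0043×866) = 22.76 Ω
V = IR = 11 × 22.76 = 250 V

250 V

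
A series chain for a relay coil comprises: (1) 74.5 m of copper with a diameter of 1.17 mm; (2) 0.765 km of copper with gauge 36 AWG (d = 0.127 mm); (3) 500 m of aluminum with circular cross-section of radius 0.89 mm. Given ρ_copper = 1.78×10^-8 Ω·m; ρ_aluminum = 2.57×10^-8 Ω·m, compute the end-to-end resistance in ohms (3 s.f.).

1080 Ω

Seg 1: A = π(d/2)² = π(5.8500e-04 m)² = 1.075e-06 m²
R_1 = (1.78×10^-8)(74.5)/(1.075e-06) = 1.233 Ω
Seg 2: A = π(0.127/2 mm)² = π(6.3500e-05 m)² = 1.267e-08 m²
R_2 = (1.78×10^-8)(765)/(1.267e-08) = 1075 Ω
Seg 3: A = πr² = π(8.9000e-04 m)² = 2.488e-06 m²
R_3 = (2.57×10^-8)(500)/(2.488e-06) = 5.164 Ω
R_total = R_1 + R_2 + R_3 = 1080 Ω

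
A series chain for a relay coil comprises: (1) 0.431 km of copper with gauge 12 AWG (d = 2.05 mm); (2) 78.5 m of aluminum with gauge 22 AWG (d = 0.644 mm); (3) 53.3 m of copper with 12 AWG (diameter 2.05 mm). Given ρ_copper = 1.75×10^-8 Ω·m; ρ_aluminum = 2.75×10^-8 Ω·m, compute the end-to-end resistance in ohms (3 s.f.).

Seg 1: A = π(2.05/2 mm)² = π(1.0250e-03 m)² = 3.301e-06 m²
R_1 = (1.75×10^-8)(431)/(3.301e-06) = 2.285 Ω
Seg 2: A = π(0.644/2 mm)² = π(3.2200e-04 m)² = 3.257e-07 m²
R_2 = (2.75×10^-8)(78.5)/(3.257e-07) = 6.627 Ω
Seg 3: A = π(2.05/2 mm)² = π(1.0250e-03 m)² = 3.301e-06 m²
R_3 = (1.75×10^-8)(53.3)/(3.301e-06) = 0.2826 Ω
R_total = R_1 + R_2 + R_3 = 9.20 Ω

9.20 Ω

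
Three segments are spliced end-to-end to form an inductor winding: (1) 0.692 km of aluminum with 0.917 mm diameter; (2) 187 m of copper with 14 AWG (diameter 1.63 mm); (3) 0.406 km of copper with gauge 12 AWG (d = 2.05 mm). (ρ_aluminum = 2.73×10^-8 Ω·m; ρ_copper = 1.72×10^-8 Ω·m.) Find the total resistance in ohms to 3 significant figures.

32.3 Ω

Seg 1: A = π(d/2)² = π(4.5850e-04 m)² = 6.604e-07 m²
R_1 = (2.73×10^-8)(692)/(6.604e-07) = 28.6 Ω
Seg 2: A = π(1.63/2 mm)² = π(8.1500e-04 m)² = 2.087e-06 m²
R_2 = (1.72×10^-8)(187)/(2.087e-06) = 1.541 Ω
Seg 3: A = π(2.05/2 mm)² = π(1.0250e-03 m)² = 3.301e-06 m²
R_3 = (1.72×10^-8)(406)/(3.301e-06) = 2.116 Ω
R_total = R_1 + R_2 + R_3 = 32.3 Ω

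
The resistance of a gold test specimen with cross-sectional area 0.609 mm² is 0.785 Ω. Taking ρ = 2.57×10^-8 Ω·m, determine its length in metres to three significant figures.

18.6 m

A = 0.609 mm² = 6.090e-07 m²
L = RA/ρ = (0.785)(6.090e-07)/(2.57×10^-8) = 18.6 m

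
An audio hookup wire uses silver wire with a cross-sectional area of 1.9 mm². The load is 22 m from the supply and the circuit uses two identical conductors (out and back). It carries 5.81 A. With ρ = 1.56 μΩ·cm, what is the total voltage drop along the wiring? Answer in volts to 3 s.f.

2.10 V

ρ = 1.56 μΩ·cm = 1.56×10^-8 Ω·m
A = 1.9 mm² = 1.900e-06 m²
Total conductor length (both ways) L = 2 × 22 = 44 m
R = ρL/A = (1.56×10^-8)(44)/(1.900e-06) = 0.3613 Ω
V = IR = 5.81 × 0.3613 = 2.10 V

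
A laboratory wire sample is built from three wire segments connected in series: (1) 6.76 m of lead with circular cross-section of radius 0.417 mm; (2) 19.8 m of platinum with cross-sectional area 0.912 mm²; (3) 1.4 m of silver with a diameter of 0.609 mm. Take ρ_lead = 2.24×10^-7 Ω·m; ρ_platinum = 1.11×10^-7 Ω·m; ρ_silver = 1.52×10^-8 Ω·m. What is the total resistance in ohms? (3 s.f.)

Seg 1: A = πr² = π(4.1700e-04 m)² = 5.463e-07 m²
R_1 = (2.24×10^-7)(6.76)/(5.463e-07) = 2.772 Ω
Seg 2: A = 0.912 mm² = 9.120e-07 m²
R_2 = (1.11×10^-7)(19.8)/(9.120e-07) = 2.41 Ω
Seg 3: A = π(d/2)² = π(3.0450e-04 m)² = 2.913e-07 m²
R_3 = (1.52×10^-8)(1.4)/(2.913e-07) = 0.07305 Ω
R_total = R_1 + R_2 + R_3 = 5.25 Ω

5.25 Ω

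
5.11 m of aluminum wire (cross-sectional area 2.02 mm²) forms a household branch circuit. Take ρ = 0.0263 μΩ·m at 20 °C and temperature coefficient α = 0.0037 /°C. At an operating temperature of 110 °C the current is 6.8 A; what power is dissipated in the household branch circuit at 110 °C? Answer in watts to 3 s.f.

4.10 W

ρ = 0.0263 μΩ·m = 2.63×10^-8 Ω·m
A = 2.02 mm² = 2.020e-06 m²
R₍20₎ = ρL/A = (2.63×10^-8)(5.11)/(2.020e-06) = 0.06653 Ω
R₍110₎ = R₍20₎(1 + αΔT) = 0.06653 × (1 + 0.0037×90) = 0.08869 Ω
P = I²R = (6.8)² × 0.08869 = 4.10 W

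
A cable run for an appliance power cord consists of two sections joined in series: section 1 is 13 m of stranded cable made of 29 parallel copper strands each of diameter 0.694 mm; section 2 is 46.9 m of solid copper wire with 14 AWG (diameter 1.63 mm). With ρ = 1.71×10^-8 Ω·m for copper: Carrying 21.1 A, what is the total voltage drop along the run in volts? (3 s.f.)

8.54 V

Section 1: A_strand = π(3.4700e-04)² = 3.783e-07 m²; R₁ = ρL/(N·A_s) = (1.71×10^-8)(13)/(29×3.783e-07) = 0.02026 Ω
Section 2: A = π(1.63/2 mm)² = π(8.1500e-04 m)² = 2.087e-06 m²
R₂ = (1.71×10^-8)(46.9)/(2.087e-06) = 0.3843 Ω
R = R₁ + R₂ = 0.4046 Ω
V = IR = 21.1 × 0.4046 = 8.54 V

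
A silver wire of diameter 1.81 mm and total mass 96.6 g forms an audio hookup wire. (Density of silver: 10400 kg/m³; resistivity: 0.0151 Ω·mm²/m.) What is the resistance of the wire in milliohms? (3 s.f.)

21.2 mΩ

ρ = 0.0151 Ω·mm²/m = 1.51×10^-8 Ω·m
A = π(d/2)² = π(9.0500e-04 m)² = 2.5730e-06 m²
L = m/(density·A) = 0.0966/(10400×2.5730e-06) = 3.61 m
R = ρL/A = (1.51×10^-8)(3.61)/(2.5730e-06) = 21.2 mΩ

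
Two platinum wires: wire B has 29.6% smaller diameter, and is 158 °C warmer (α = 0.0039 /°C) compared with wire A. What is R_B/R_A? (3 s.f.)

3.26

R ∝ ρL/d² with ρ ∝ (1+αΔT), so R_B/R_A = (1 − 29.6/100)⁻² × (1 + 0.0039×158)
= 2.018 × 1.616 = 3.26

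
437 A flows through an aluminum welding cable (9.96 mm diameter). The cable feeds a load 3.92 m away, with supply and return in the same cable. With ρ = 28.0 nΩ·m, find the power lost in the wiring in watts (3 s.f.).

ρ = 28.0 nΩ·m = 2.80×10^-8 Ω·m
A = π(d/2)² = π(4.9800e-03 m)² = 7.791e-05 m²
Total conductor length (both ways) L = 2 × 3.92 = 7.84 m
R = ρL/A = (2.80×10^-8)(7.84)/(7.791e-05) = 0.002818 Ω
P = I²R = (437)² × 0.002818 = 538 W

538 W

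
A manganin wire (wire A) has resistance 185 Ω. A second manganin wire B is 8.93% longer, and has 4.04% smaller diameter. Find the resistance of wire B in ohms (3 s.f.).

219 Ω

R ∝ L/d², so R_B/R_A = (1 + 8.93/100) × (1 − 4.04/100)⁻²
= 1.089 × 1.086 = 1.183
R_B = 1.183 × 185 = 219 Ω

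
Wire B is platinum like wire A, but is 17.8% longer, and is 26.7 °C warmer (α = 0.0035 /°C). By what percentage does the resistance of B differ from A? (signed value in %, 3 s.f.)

R ∝ ρL/d² with ρ ∝ (1+αΔT), so R_B/R_A = (1 + 17.8/100) × (1 + 0.0035×26.7)
= 1.178 × 1.093 = 1.288
(R_B − R_A)/R_A = 1.288 − 1 = 28.8%

28.8%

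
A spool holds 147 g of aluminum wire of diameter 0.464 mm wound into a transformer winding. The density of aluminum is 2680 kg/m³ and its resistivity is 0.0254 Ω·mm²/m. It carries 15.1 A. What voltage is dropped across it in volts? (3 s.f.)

ρ = 0.0254 Ω·mm²/m = 2.54×10^-8 Ω·m
A = π(d/2)² = π(2.3200e-04 m)² = 1.6909e-07 m²
L = m/(density·A) = 0.147/(2680×1.6909e-07) = 324.4 m
R = ρL/A = (2.54×10^-8)(324.4)/(1.6909e-07) = 48.73 Ω
V = IR = 15.1 × 48.73 = 736 V

736 V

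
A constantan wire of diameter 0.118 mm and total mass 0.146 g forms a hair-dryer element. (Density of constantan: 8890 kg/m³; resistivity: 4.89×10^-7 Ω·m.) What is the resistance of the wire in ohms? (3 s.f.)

A = π(d/2)² = π(5.9000e-05 m)² = 1.0936e-08 m²
L = m/(density·A) = 1.460×10^-4/(8890×1.0936e-08) = 1.502 m
R = ρL/A = (4.89×10^-7)(1.502)/(1.0936e-08) = 67.2 Ω

67.2 Ω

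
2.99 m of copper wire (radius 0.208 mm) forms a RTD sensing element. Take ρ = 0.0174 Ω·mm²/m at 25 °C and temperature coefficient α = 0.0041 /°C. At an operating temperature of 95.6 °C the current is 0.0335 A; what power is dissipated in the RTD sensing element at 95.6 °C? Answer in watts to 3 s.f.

5.54×10^-4 W

ρ = 0.0174 Ω·mm²/m = 1.74×10^-8 Ω·m
A = πr² = π(2.0800e-04 m)² = 1.359e-07 m²
R₍25₎ = ρL/A = (1.74×10^-8)(2.99)/(1.359e-07) = 0.3828 Ω
R₍95.6₎ = R₍25₎(1 + αΔT) = 0.3828 × (1 + 0.0041×70.6) = 0.4936 Ω
P = I²R = (0.0335)² × 0.4936 = 5.54×10^-4 W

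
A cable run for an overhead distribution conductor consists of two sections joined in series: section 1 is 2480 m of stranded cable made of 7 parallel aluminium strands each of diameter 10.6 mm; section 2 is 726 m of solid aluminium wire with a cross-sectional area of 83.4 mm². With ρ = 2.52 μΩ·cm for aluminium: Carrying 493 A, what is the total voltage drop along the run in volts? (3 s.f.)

158 V

ρ = 2.52 μΩ·cm = 2.52×10^-8 Ω·m
Section 1: A_strand = π(5.3000e-03)² = 8.825e-05 m²; R₁ = ρL/(N·A_s) = (2.52×10^-8)(2480)/(7×8.825e-05) = 0.1012 Ω
Section 2: A = 83.4 mm² = 8.340e-05 m²
R₂ = (2.52×10^-8)(726)/(8.340e-05) = 0.2194 Ω
R = R₁ + R₂ = 0.3205 Ω
V = IR = 493 × 0.3205 = 158 V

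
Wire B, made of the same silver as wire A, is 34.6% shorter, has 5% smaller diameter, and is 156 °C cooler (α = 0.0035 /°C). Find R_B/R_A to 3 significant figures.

R ∝ ρL/d² with ρ ∝ (1+αΔT), so R_B/R_A = (1 − 34.6/100) × (1 − 5/100)⁻² × (1 − 0.0035×156)
= 0.654 × 1.108 × 0.454 = 0.329

0.329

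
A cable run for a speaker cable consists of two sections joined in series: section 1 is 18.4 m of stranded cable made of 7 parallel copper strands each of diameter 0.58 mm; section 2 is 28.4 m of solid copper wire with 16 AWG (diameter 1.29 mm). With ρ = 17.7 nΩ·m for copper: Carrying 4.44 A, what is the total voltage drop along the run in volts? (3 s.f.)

2.49 V

ρ = 17.7 nΩ·m = 1.77×10^-8 Ω·m
Section 1: A_strand = π(2.9000e-04)² = 2.642e-07 m²; R₁ = ρL/(N·A_s) = (1.77×10^-8)(18.4)/(7×2.642e-07) = 0.1761 Ω
Section 2: A = π(1.29/2 mm)² = π(6.4500e-04 m)² = 1.307e-06 m²
R₂ = (1.77×10^-8)(28.4)/(1.307e-06) = 0.3846 Ω
R = R₁ + R₂ = 0.5607 Ω
V = IR = 4.44 × 0.5607 = 2.49 V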